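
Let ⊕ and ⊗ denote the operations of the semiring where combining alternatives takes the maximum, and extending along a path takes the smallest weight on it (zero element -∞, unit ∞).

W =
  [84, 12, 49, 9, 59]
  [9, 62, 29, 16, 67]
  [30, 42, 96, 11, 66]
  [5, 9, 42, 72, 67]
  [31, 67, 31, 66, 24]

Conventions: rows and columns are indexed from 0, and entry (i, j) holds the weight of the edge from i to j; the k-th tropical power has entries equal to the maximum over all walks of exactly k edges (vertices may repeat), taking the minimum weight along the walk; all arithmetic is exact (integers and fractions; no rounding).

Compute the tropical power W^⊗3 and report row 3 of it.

W^⊗2:
  [84, 59, 49, 59, 59]
  [31, 67, 31, 66, 62]
  [31, 66, 96, 66, 66]
  [31, 67, 42, 72, 67]
  [31, 62, 42, 66, 67]
W^⊗3:
  [84, 59, 49, 59, 59]
  [31, 62, 42, 66, 67]
  [31, 66, 96, 66, 66]
  [31, 67, 42, 72, 67]
  [31, 67, 42, 66, 66]
Answer: row 3 of W^⊗3 = [31, 67, 42, 72, 67]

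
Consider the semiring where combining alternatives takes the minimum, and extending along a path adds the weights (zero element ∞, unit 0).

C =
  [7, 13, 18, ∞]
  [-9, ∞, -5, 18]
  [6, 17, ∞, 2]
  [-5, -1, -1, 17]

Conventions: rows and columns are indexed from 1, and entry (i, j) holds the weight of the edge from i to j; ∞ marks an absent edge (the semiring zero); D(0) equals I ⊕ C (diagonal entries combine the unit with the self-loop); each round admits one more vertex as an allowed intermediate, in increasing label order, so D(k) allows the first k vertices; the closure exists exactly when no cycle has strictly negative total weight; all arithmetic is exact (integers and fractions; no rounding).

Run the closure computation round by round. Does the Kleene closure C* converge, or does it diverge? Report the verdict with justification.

D(0):
  [0, 13, 18, ∞]
  [-9, 0, -5, 18]
  [6, 17, 0, 2]
  [-5, -1, -1, 0]
D(1):
  [0, 13, 18, ∞]
  [-9, 0, -5, 18]
  [6, 17, 0, 2]
  [-5, -1, -1, 0]
D(2):
  [0, 13, 8, 31]
  [-9, 0, -5, 18]
  [6, 17, 0, 2]
  [-10, -1, -6, 0]
Detection: at round 3, diagonal entry (4, 4) turns strictly negative.
Key observation: the cycle 4->2->3->4 has total weight (-1) + (-5) + 2, which is strictly negative.
Answer: DIVERGES — negative cycle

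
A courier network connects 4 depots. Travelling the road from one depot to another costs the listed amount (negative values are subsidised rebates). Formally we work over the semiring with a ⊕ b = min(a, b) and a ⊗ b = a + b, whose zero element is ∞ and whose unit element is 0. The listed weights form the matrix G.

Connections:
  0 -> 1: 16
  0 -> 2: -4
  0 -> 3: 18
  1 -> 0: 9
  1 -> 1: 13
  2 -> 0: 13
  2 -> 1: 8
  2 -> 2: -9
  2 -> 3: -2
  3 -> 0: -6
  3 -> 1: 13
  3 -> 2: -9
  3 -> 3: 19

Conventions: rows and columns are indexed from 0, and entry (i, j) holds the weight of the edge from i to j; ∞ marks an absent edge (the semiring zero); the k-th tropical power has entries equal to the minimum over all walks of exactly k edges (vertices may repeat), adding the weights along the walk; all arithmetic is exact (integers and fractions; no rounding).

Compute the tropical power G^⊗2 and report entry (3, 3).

G^⊗2:
  [9, 4, -13, -6]
  [22, 25, 5, 27]
  [-8, -1, -18, -11]
  [4, -1, -18, -11]
Key observation: the optimum is the walk 3->2->3, with weight (-9) + (-2) = -11.
Optimal value attained by: walk 3->2->3.
Answer: (G^⊗2)[3][3] = -11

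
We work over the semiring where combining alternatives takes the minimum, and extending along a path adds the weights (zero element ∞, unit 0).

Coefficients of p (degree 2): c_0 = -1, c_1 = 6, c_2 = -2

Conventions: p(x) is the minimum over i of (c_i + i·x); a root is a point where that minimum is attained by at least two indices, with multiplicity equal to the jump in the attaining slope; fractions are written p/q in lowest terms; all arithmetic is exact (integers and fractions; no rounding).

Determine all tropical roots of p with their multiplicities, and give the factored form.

hull edge (i=0, c=-1) to (i=2, c=-2): slope -1/2, span 2
Factored form: p(x) = -2 ⊗ (x ⊕ 1/2) ⊗ (x ⊕ 1/2)
Answer: roots = 1/2 (mult 2)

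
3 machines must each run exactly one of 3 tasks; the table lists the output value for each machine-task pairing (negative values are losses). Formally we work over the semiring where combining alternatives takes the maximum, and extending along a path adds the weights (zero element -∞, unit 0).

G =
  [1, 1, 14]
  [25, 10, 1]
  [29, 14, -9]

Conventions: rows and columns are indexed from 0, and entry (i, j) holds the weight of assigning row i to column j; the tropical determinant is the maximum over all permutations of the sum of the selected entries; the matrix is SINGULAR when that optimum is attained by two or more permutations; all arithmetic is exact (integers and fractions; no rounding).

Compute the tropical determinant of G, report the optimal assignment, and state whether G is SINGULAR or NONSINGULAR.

σ = (0, 1, 2): 1 + 10 + (-9) = 2
σ = (0, 2, 1): 1 + 1 + 14 = 16
σ = (1, 0, 2): 1 + 25 + (-9) = 17
σ = (1, 2, 0): 1 + 1 + 29 = 31
σ = (2, 0, 1): 14 + 25 + 14 = 53
σ = (2, 1, 0): 14 + 10 + 29 = 53
Optimal value attained by: σ = (2, 0, 1).
Answer: det⊕(G) = 53; verdict: SINGULAR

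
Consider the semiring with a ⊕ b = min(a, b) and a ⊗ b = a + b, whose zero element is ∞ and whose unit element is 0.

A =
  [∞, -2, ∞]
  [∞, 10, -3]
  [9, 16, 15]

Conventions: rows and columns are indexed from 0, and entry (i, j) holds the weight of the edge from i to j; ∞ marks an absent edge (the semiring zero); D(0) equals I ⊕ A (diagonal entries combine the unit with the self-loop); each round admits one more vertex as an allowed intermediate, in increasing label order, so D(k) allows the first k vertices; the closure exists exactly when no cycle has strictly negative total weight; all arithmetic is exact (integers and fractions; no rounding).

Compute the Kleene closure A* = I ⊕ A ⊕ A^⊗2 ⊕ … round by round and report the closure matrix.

D(0):
  [0, -2, ∞]
  [∞, 0, -3]
  [9, 16, 0]
D(1):
  [0, -2, ∞]
  [∞, 0, -3]
  [9, 7, 0]
D(2):
  [0, -2, -5]
  [∞, 0, -3]
  [9, 7, 0]
D(3):
  [0, -2, -5]
  [6, 0, -3]
  [9, 7, 0]
Answer: A* = [[0, -2, -5], [6, 0, -3], [9, 7, 0]]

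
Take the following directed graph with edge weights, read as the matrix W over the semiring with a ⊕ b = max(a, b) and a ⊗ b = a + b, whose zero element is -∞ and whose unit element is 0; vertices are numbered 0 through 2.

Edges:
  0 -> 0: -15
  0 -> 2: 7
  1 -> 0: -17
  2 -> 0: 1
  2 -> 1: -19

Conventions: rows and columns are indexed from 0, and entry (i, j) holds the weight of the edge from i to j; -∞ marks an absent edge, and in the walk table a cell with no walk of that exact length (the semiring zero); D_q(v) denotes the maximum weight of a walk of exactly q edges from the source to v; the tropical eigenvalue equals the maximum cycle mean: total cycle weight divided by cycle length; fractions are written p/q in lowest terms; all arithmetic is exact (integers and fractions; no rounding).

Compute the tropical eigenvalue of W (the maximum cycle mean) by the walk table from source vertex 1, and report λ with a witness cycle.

q=0: [-∞, 0, -∞]
q=1: [-17, -∞, -∞]
q=2: [-32, -∞, -10]
q=3: [-9, -29, -25]
Optimal cycle mean attained by: cycle 0->2->0, total 7 + 1, length 2.
Answer: λ = 4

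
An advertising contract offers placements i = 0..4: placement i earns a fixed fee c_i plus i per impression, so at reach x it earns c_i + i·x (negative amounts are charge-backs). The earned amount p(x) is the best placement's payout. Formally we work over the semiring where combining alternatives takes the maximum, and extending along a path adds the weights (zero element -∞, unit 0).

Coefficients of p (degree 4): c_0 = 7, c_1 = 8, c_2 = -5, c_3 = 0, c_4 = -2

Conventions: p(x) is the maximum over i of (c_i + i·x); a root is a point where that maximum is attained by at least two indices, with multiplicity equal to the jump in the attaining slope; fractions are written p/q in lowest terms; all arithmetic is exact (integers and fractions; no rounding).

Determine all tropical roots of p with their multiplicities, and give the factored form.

hull edge (i=0, c=7) to (i=1, c=8): slope 1, span 1
hull edge (i=1, c=8) to (i=4, c=-2): slope -10/3, span 3
Factored form: p(x) = -2 ⊗ (x ⊕ (-1)) ⊗ (x ⊕ 10/3) ⊗ (x ⊕ 10/3) ⊗ (x ⊕ 10/3)
Answer: roots = -1 (mult 1), 10/3 (mult 3)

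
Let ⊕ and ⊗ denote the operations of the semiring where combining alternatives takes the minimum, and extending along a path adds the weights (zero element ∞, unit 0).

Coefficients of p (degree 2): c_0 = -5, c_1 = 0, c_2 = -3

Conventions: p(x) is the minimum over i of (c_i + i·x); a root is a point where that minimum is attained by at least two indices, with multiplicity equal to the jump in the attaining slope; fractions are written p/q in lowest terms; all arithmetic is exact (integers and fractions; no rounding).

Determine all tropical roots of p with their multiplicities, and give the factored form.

hull edge (i=0, c=-5) to (i=2, c=-3): slope 1, span 2
Factored form: p(x) = -3 ⊗ (x ⊕ (-1)) ⊗ (x ⊕ (-1))
Answer: roots = -1 (mult 2)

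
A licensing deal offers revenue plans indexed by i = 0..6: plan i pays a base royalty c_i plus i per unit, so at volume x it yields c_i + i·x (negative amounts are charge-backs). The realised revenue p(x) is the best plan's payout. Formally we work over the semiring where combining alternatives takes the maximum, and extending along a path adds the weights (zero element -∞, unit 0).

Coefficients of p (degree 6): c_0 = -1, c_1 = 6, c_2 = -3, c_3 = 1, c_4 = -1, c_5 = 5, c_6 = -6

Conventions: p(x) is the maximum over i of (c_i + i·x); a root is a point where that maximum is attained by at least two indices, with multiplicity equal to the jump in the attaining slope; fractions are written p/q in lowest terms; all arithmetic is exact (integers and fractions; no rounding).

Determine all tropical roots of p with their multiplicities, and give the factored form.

hull edge (i=0, c=-1) to (i=1, c=6): slope 7, span 1
hull edge (i=1, c=6) to (i=5, c=5): slope -1/4, span 4
hull edge (i=5, c=5) to (i=6, c=-6): slope -11, span 1
Factored form: p(x) = -6 ⊗ (x ⊕ (-7)) ⊗ (x ⊕ 1/4) ⊗ (x ⊕ 1/4) ⊗ (x ⊕ 1/4) ⊗ (x ⊕ 1/4) ⊗ (x ⊕ 11)
Answer: roots = -7 (mult 1), 1/4 (mult 4), 11 (mult 1)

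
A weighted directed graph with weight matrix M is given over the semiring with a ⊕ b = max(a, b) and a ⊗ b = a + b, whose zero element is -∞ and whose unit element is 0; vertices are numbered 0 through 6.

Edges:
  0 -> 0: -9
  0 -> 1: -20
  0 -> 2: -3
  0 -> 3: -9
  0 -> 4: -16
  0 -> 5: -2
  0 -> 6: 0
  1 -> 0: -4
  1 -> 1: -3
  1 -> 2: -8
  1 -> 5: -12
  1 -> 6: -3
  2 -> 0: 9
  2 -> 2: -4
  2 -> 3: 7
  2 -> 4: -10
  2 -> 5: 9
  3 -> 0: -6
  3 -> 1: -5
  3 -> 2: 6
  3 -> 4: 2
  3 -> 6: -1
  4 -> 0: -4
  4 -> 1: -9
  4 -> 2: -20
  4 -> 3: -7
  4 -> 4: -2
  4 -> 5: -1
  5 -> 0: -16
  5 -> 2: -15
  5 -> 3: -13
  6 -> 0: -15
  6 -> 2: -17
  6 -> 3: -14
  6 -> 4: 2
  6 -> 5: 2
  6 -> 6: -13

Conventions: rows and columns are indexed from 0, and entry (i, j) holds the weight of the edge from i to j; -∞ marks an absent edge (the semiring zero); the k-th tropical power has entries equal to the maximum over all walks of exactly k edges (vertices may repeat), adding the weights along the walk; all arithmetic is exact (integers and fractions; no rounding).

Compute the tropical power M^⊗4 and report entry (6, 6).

M^⊗2:
  [6, -14, -3, 4, 2, 6, -9]
  [1, -6, -7, -1, -1, 1, -4]
  [5, 2, 13, 3, 9, 7, 9]
  [15, -7, 2, 13, 1, 15, -6]
  [-6, -11, -1, -9, -4, -3, -4]
  [-6, -18, -7, -8, -11, -6, -14]
  [-2, -7, -8, -5, 0, 1, -15]
M^⊗3:
  [6, -1, 10, 4, 6, 6, 6]
  [2, -6, 5, 0, 1, 2, 1]
  [22, 0, 9, 20, 11, 22, 5]
  [11, 8, 19, 9, 15, 13, 15]
  [8, -13, -3, 6, -2, 8, -6]
  [2, -13, -2, 0, -6, 2, -6]
  [1, -9, 1, -1, -2, 1, -2]
M^⊗4:
  [19, -1, 10, 17, 8, 19, 6]
  [14, -5, 6, 12, 3, 14, 2]
  [18, 15, 26, 16, 22, 20, 22]
  [28, 6, 15, 26, 17, 28, 11]
  [6, 1, 12, 4, 8, 6, 8]
  [7, -5, 6, 5, 2, 7, 2]
  [10, -6, 5, 8, 1, 10, 1]
Key observation: the optimum is the walk 6->3->2->0->6, with weight (-14) + 6 + 9 + 0 = 1.
Optimal value attained by: walk 6->3->2->0->6.
Answer: (M^⊗4)[6][6] = 1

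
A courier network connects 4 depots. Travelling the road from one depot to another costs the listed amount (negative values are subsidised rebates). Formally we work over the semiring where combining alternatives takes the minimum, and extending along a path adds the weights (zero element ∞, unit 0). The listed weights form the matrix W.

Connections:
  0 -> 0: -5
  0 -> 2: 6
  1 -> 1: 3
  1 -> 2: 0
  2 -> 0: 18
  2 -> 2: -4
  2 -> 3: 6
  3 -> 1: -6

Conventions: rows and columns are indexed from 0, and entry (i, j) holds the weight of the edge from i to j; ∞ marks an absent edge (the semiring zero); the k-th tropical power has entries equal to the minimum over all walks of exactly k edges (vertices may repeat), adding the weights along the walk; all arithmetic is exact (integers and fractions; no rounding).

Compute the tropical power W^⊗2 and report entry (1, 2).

W^⊗2:
  [-10, ∞, 1, 12]
  [18, 6, -4, 6]
  [13, 0, -8, 2]
  [∞, -3, -6, ∞]
Key observation: the optimum is the walk 1->2->2, with weight 0 + (-4) = -4.
Optimal value attained by: walk 1->2->2.
Answer: (W^⊗2)[1][2] = -4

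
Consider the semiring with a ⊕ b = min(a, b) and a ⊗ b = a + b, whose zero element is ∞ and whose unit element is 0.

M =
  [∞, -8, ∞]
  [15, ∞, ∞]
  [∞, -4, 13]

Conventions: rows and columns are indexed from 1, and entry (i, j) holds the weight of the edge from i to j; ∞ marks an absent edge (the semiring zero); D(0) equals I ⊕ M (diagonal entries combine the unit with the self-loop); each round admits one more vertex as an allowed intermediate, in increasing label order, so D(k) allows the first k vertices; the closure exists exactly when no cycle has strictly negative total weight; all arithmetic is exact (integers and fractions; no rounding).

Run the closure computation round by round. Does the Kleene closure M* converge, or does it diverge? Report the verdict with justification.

D(0):
  [0, -8, ∞]
  [15, 0, ∞]
  [∞, -4, 0]
D(1):
  [0, -8, ∞]
  [15, 0, ∞]
  [∞, -4, 0]
D(2):
  [0, -8, ∞]
  [15, 0, ∞]
  [11, -4, 0]
D(3):
  [0, -8, ∞]
  [15, 0, ∞]
  [11, -4, 0]
Key observation: every diagonal entry stays at the unit through all rounds, so no improving cycle exists.
Answer: CONVERGES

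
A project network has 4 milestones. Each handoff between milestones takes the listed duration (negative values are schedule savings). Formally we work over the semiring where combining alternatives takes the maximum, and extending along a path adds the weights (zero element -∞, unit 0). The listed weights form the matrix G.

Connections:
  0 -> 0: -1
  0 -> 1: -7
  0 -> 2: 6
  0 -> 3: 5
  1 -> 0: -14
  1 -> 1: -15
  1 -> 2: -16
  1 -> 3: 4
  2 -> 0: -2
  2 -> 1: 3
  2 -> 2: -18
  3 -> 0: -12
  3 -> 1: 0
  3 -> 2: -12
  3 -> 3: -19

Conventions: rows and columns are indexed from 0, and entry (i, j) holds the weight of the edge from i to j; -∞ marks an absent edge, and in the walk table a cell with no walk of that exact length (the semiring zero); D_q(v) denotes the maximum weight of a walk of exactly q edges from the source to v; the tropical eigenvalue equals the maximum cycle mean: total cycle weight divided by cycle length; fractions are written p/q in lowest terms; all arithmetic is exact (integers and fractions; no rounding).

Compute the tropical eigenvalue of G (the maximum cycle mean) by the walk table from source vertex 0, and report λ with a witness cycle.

q=0: [0, -∞, -∞, -∞]
q=1: [-1, -7, 6, 5]
q=2: [4, 9, 5, 4]
q=3: [3, 8, 10, 13]
q=4: [8, 13, 9, 12]
Optimal cycle mean attained by: cycle 0->2->0, total 6 + (-2), length 2.
Answer: λ = 2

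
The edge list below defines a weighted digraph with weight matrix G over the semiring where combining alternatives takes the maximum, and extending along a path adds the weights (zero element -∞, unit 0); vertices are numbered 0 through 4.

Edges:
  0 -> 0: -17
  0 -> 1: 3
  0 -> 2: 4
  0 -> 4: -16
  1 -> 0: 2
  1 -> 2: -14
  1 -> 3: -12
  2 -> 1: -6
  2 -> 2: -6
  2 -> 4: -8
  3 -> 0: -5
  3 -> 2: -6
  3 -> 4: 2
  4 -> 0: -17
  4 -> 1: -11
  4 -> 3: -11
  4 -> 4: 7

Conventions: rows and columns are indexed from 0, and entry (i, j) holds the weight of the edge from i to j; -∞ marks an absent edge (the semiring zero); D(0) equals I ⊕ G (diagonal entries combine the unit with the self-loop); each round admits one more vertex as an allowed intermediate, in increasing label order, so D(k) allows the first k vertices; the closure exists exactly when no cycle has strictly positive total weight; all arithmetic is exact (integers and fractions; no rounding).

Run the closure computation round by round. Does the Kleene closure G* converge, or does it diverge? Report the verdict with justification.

Detection: at round 0, diagonal entry (4, 4) turns strictly positive.
Key observation: the cycle 4->4 has total weight 7, which is strictly positive.
Answer: DIVERGES — positive cycle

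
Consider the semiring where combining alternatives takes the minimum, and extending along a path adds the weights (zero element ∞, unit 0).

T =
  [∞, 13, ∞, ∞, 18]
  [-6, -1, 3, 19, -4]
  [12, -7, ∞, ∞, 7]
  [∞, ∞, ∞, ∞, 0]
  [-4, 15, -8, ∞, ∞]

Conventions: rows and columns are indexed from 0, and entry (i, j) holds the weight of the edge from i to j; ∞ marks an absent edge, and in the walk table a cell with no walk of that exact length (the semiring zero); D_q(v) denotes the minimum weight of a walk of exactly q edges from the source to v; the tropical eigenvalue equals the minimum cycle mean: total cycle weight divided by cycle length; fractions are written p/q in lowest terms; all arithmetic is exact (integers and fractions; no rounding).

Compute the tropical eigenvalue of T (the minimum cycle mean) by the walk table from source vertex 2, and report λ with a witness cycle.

q=0: [∞, ∞, 0, ∞, ∞]
q=1: [12, -7, ∞, ∞, 7]
q=2: [-13, -8, -4, 12, -11]
q=3: [-15, -11, -19, 11, -12]
q=4: [-17, -26, -20, 8, -15]
q=5: [-32, -27, -23, -7, -30]
Optimal cycle mean attained by: cycle 1->4->2->1, total (-4) + (-8) + (-7), length 3.
Answer: λ = -19/3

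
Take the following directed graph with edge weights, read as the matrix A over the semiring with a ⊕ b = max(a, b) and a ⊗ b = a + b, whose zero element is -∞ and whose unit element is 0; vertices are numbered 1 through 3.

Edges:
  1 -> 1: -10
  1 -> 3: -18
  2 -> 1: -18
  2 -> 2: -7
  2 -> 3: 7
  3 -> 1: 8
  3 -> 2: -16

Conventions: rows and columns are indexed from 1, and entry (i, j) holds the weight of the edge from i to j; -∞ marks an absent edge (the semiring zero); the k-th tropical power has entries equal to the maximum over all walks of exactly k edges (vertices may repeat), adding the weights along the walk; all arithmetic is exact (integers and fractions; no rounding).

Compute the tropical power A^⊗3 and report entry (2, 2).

A^⊗2:
  [-10, -34, -28]
  [15, -9, 0]
  [-2, -23, -9]
A^⊗3:
  [-20, -41, -27]
  [8, -16, -2]
  [-1, -25, -16]
Key observation: the optimum is the walk 2->2->3->2, with weight (-7) + 7 + (-16) = -16.
Optimal value attained by: walk 2->2->3->2.
Answer: (A^⊗3)[2][2] = -16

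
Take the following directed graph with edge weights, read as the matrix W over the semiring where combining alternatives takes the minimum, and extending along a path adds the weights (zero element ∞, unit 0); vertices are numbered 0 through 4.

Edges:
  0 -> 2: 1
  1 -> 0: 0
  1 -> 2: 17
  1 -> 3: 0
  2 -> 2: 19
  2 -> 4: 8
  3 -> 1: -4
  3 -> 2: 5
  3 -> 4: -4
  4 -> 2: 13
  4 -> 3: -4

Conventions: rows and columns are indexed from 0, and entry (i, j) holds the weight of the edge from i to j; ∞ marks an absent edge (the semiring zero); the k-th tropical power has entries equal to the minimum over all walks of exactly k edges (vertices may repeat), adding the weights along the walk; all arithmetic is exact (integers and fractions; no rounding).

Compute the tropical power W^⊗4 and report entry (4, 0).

W^⊗2:
  [∞, ∞, 20, ∞, 9]
  [∞, -4, 1, ∞, -4]
  [∞, ∞, 21, 4, 27]
  [-4, ∞, 9, -8, 13]
  [∞, -8, 1, ∞, -8]
W^⊗3:
  [∞, ∞, 22, 5, 28]
  [-4, ∞, 9, -8, 9]
  [∞, 0, 9, 23, 0]
  [∞, -12, -3, 9, -12]
  [-8, ∞, 5, -12, 9]
W^⊗4:
  [∞, 1, 10, 24, 1]
  [∞, -12, -3, 5, -12]
  [0, 19, 13, -4, 17]
  [-12, 5, 1, -16, 5]
  [∞, -16, -7, 5, -16]
Key observation: no walk of exactly 4 edges connects these vertices, so the entry is the semiring zero.
Answer: (W^⊗4)[4][0] = ∞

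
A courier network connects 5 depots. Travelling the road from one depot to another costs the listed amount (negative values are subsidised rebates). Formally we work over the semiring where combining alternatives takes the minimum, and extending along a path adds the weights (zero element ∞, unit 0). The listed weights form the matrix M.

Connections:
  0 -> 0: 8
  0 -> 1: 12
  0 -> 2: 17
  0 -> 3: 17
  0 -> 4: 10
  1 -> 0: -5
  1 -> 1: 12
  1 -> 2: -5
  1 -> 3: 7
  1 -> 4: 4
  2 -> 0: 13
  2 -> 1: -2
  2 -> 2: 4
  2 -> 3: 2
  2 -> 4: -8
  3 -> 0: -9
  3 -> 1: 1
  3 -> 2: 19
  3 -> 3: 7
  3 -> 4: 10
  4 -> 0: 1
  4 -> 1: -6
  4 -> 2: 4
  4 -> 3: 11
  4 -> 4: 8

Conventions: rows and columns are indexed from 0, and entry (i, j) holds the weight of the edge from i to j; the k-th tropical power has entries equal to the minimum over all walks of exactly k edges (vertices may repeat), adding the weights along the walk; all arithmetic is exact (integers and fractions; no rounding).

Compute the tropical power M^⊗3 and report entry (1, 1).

M^⊗2:
  [7, 4, 7, 19, 9]
  [-2, -7, -1, -3, -13]
  [-7, -14, -7, 3, -4]
  [-4, 3, -4, 8, 1]
  [-11, 2, -11, 1, -4]
M^⊗3:
  [-1, 3, -1, 9, -1]
  [-12, -19, -12, -2, -9]
  [-19, -10, -19, -7, -15]
  [-2, -6, -2, -2, -12]
  [-8, -13, -7, -9, -19]
Key observation: the optimum is the walk 1->2->4->1, with weight (-5) + (-8) + (-6) = -19.
Optimal value attained by: walk 1->2->4->1.
Answer: (M^⊗3)[1][1] = -19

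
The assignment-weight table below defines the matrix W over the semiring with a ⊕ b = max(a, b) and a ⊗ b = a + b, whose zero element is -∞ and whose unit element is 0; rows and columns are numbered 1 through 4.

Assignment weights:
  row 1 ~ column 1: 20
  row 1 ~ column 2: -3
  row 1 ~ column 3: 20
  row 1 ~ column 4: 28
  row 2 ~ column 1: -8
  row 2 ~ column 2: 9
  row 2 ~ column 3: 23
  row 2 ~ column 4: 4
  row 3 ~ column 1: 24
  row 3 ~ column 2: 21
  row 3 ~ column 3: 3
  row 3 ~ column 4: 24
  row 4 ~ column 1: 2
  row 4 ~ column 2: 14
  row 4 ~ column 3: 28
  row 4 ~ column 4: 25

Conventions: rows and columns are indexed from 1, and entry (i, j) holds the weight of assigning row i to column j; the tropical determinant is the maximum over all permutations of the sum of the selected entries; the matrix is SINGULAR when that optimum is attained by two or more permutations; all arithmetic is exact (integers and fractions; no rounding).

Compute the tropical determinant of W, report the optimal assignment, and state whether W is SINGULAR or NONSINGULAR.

σ = (1, 2, 3, 4): 20 + 9 + 3 + 25 = 57
σ = (1, 2, 4, 3): 20 + 9 + 24 + 28 = 81
σ = (1, 3, 2, 4): 20 + 23 + 21 + 25 = 89
σ = (1, 3, 4, 2): 20 + 23 + 24 + 14 = 81
σ = (1, 4, 2, 3): 20 + 4 + 21 + 28 = 73
σ = (1, 4, 3, 2): 20 + 4 + 3 + 14 = 41
σ = (2, 1, 3, 4): (-3) + (-8) + 3 + 25 = 17
σ = (2, 1, 4, 3): (-3) + (-8) + 24 + 28 = 41
σ = (2, 3, 1, 4): (-3) + 23 + 24 + 25 = 69
σ = (2, 3, 4, 1): (-3) + 23 + 24 + 2 = 46
σ = (2, 4, 1, 3): (-3) + 4 + 24 + 28 = 53
σ = (2, 4, 3, 1): (-3) + 4 + 3 + 2 = 6
σ = (3, 1, 2, 4): 20 + (-8) + 21 + 25 = 58
σ = (3, 1, 4, 2): 20 + (-8) + 24 + 14 = 50
σ = (3, 2, 1, 4): 20 + 9 + 24 + 25 = 78
σ = (3, 2, 4, 1): 20 + 9 + 24 + 2 = 55
σ = (3, 4, 1, 2): 20 + 4 + 24 + 14 = 62
σ = (3, 4, 2, 1): 20 + 4 + 21 + 2 = 47
σ = (4, 1, 2, 3): 28 + (-8) + 21 + 28 = 69
σ = (4, 1, 3, 2): 28 + (-8) + 3 + 14 = 37
σ = (4, 2, 1, 3): 28 + 9 + 24 + 28 = 89
σ = (4, 2, 3, 1): 28 + 9 + 3 + 2 = 42
σ = (4, 3, 1, 2): 28 + 23 + 24 + 14 = 89
σ = (4, 3, 2, 1): 28 + 23 + 21 + 2 = 74
Optimal value attained by: σ = (1, 3, 2, 4).
Answer: det⊕(W) = 89; verdict: SINGULAR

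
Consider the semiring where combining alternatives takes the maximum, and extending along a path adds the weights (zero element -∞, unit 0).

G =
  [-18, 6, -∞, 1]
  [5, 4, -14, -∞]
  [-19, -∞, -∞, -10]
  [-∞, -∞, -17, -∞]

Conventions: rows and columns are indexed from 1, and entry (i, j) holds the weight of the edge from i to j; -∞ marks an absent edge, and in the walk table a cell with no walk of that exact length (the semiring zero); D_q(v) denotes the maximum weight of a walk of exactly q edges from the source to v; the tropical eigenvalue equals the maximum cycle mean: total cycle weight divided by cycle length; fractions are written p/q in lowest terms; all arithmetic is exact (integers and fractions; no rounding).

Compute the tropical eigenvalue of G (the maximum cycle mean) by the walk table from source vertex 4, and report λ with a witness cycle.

q=0: [-∞, -∞, -∞, 0]
q=1: [-∞, -∞, -17, -∞]
q=2: [-36, -∞, -∞, -27]
q=3: [-54, -30, -44, -35]
q=4: [-25, -26, -44, -53]
Optimal cycle mean attained by: cycle 1->2->1, total 6 + 5, length 2.
Answer: λ = 11/2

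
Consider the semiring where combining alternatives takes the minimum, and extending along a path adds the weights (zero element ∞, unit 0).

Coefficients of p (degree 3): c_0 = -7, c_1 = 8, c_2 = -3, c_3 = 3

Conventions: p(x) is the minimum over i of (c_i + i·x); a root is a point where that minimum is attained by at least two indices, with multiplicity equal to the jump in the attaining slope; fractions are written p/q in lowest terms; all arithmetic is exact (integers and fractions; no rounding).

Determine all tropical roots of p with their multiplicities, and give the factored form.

hull edge (i=0, c=-7) to (i=2, c=-3): slope 2, span 2
hull edge (i=2, c=-3) to (i=3, c=3): slope 6, span 1
Factored form: p(x) = 3 ⊗ (x ⊕ (-6)) ⊗ (x ⊕ (-2)) ⊗ (x ⊕ (-2))
Answer: roots = -6 (mult 1), -2 (mult 2)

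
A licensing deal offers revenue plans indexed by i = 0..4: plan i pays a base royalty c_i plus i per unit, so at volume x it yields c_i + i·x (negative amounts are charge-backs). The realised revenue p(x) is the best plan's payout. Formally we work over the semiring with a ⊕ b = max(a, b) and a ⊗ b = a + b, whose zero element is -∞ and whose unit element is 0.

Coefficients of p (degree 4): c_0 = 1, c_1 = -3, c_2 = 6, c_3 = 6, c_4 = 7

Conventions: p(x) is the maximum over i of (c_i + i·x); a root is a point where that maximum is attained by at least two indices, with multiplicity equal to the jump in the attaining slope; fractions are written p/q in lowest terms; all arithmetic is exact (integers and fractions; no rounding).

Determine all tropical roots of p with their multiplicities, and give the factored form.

hull edge (i=0, c=1) to (i=2, c=6): slope 5/2, span 2
hull edge (i=2, c=6) to (i=4, c=7): slope 1/2, span 2
Factored form: p(x) = 7 ⊗ (x ⊕ (-5/2)) ⊗ (x ⊕ (-5/2)) ⊗ (x ⊕ (-1/2)) ⊗ (x ⊕ (-1/2))
Answer: roots = -5/2 (mult 2), -1/2 (mult 2)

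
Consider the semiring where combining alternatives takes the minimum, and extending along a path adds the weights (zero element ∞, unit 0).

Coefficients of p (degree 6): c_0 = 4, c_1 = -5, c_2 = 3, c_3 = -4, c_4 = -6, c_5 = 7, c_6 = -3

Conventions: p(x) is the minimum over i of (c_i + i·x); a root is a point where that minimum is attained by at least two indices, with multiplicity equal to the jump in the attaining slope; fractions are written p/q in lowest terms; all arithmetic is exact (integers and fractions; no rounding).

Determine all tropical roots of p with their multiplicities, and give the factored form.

hull edge (i=0, c=4) to (i=1, c=-5): slope -9, span 1
hull edge (i=1, c=-5) to (i=4, c=-6): slope -1/3, span 3
hull edge (i=4, c=-6) to (i=6, c=-3): slope 3/2, span 2
Factored form: p(x) = -3 ⊗ (x ⊕ (-3/2)) ⊗ (x ⊕ (-3/2)) ⊗ (x ⊕ 1/3) ⊗ (x ⊕ 1/3) ⊗ (x ⊕ 1/3) ⊗ (x ⊕ 9)
Answer: roots = -3/2 (mult 2), 1/3 (mult 3), 9 (mult 1)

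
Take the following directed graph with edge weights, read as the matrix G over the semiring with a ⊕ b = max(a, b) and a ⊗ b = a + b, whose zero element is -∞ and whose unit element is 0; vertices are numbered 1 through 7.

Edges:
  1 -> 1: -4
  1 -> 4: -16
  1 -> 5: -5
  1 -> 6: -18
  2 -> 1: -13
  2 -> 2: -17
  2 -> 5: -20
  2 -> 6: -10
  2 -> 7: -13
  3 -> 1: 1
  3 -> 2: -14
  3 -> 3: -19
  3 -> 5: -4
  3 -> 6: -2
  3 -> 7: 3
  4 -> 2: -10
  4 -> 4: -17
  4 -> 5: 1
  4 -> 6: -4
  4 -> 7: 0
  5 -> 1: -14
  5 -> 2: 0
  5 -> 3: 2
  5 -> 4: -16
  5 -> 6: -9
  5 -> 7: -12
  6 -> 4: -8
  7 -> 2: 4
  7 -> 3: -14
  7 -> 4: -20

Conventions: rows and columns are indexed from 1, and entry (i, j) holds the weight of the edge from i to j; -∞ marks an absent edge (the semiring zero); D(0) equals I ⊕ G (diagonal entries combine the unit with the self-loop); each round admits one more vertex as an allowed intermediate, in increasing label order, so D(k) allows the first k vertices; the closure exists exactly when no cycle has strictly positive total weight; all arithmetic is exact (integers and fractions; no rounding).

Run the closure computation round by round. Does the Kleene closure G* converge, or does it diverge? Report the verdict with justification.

D(0):
  [0, -∞, -∞, -16, -5, -18, -∞]
  [-13, 0, -∞, -∞, -20, -10, -13]
  [1, -14, 0, -∞, -4, -2, 3]
  [-∞, -10, -∞, 0, 1, -4, 0]
  [-14, 0, 2, -16, 0, -9, -12]
  [-∞, -∞, -∞, -8, -∞, 0, -∞]
  [-∞, 4, -14, -20, -∞, -∞, 0]
D(1):
  [0, -∞, -∞, -16, -5, -18, -∞]
  [-13, 0, -∞, -29, -18, -10, -13]
  [1, -14, 0, -15, -4, -2, 3]
  [-∞, -10, -∞, 0, 1, -4, 0]
  [-14, 0, 2, -16, 0, -9, -12]
  [-∞, -∞, -∞, -8, -∞, 0, -∞]
  [-∞, 4, -14, -20, -∞, -∞, 0]
D(2):
  [0, -∞, -∞, -16, -5, -18, -∞]
  [-13, 0, -∞, -29, -18, -10, -13]
  [1, -14, 0, -15, -4, -2, 3]
  [-23, -10, -∞, 0, 1, -4, 0]
  [-13, 0, 2, -16, 0, -9, -12]
  [-∞, -∞, -∞, -8, -∞, 0, -∞]
  [-9, 4, -14, -20, -14, -6, 0]
D(3):
  [0, -∞, -∞, -16, -5, -18, -∞]
  [-13, 0, -∞, -29, -18, -10, -13]
  [1, -14, 0, -15, -4, -2, 3]
  [-23, -10, -∞, 0, 1, -4, 0]
  [3, 0, 2, -13, 0, 0, 5]
  [-∞, -∞, -∞, -8, -∞, 0, -∞]
  [-9, 4, -14, -20, -14, -6, 0]
D(4):
  [0, -26, -∞, -16, -5, -18, -16]
  [-13, 0, -∞, -29, -18, -10, -13]
  [1, -14, 0, -15, -4, -2, 3]
  [-23, -10, -∞, 0, 1, -4, 0]
  [3, 0, 2, -13, 0, 0, 5]
  [-31, -18, -∞, -8, -7, 0, -8]
  [-9, 4, -14, -20, -14, -6, 0]
D(5):
  [0, -5, -3, -16, -5, -5, 0]
  [-13, 0, -16, -29, -18, -10, -13]
  [1, -4, 0, -15, -4, -2, 3]
  [4, 1, 3, 0, 1, 1, 6]
  [3, 0, 2, -13, 0, 0, 5]
  [-4, -7, -5, -8, -7, 0, -2]
  [-9, 4, -12, -20, -14, -6, 0]
D(6):
  [0, -5, -3, -13, -5, -5, 0]
  [-13, 0, -15, -18, -17, -10, -12]
  [1, -4, 0, -10, -4, -2, 3]
  [4, 1, 3, 0, 1, 1, 6]
  [3, 0, 2, -8, 0, 0, 5]
  [-4, -7, -5, -8, -7, 0, -2]
  [-9, 4, -11, -14, -13, -6, 0]
D(7):
  [0, 4, -3, -13, -5, -5, 0]
  [-13, 0, -15, -18, -17, -10, -12]
  [1, 7, 0, -10, -4, -2, 3]
  [4, 10, 3, 0, 1, 1, 6]
  [3, 9, 2, -8, 0, 0, 5]
  [-4, 2, -5, -8, -7, 0, -2]
  [-9, 4, -11, -14, -13, -6, 0]
Key observation: every diagonal entry stays at the unit through all rounds, so no improving cycle exists.
Answer: CONVERGES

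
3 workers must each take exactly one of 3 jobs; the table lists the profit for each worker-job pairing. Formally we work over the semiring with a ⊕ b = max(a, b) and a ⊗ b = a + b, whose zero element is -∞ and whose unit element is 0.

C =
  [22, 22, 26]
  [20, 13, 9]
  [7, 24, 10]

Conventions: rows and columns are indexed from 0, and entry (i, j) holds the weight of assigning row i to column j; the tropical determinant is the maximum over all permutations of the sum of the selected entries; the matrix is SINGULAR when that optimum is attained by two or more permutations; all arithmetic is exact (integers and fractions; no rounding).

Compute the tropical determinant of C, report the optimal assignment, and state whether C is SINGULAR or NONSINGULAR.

σ = (0, 1, 2): 22 + 13 + 10 = 45
σ = (0, 2, 1): 22 + 9 + 24 = 55
σ = (1, 0, 2): 22 + 20 + 10 = 52
σ = (1, 2, 0): 22 + 9 + 7 = 38
σ = (2, 0, 1): 26 + 20 + 24 = 70
σ = (2, 1, 0): 26 + 13 + 7 = 46
Optimal value attained by: σ = (2, 0, 1).
Answer: det⊕(C) = 70; verdict: NONSINGULAR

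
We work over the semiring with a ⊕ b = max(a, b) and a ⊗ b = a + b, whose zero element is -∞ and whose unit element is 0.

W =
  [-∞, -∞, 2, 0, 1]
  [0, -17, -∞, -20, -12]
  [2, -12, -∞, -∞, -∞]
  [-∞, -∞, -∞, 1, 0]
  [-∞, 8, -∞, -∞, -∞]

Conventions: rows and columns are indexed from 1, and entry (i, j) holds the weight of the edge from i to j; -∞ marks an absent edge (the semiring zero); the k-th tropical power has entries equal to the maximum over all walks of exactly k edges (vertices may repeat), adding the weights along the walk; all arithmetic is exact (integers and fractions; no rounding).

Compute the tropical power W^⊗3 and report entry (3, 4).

W^⊗2:
  [4, 9, -∞, 1, 0]
  [-17, -4, 2, 0, 1]
  [-12, -29, 4, 2, 3]
  [-∞, 8, -∞, 2, 1]
  [8, -9, -∞, -12, -4]
W^⊗3:
  [9, 8, 6, 4, 5]
  [4, 9, -15, 1, 0]
  [6, 11, -10, 3, 2]
  [8, 9, -∞, 3, 2]
  [-9, 4, 10, 8, 9]
Key observation: the optimum is the walk 3->1->4->4, with weight 2 + 0 + 1 = 3.
Optimal value attained by: walk 3->1->4->4.
Answer: (W^⊗3)[3][4] = 3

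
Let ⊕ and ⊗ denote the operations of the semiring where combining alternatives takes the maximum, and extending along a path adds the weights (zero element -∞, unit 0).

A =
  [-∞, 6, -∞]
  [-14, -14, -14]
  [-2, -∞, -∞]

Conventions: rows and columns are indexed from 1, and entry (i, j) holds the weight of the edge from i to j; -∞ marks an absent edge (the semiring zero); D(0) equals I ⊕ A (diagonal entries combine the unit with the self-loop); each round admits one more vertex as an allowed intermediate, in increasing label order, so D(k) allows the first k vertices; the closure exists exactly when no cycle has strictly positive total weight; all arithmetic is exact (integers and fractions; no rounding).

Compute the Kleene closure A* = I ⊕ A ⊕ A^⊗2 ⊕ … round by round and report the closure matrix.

D(0):
  [0, 6, -∞]
  [-14, 0, -14]
  [-2, -∞, 0]
D(1):
  [0, 6, -∞]
  [-14, 0, -14]
  [-2, 4, 0]
D(2):
  [0, 6, -8]
  [-14, 0, -14]
  [-2, 4, 0]
D(3):
  [0, 6, -8]
  [-14, 0, -14]
  [-2, 4, 0]
Answer: A* = [[0, 6, -8], [-14, 0, -14], [-2, 4, 0]]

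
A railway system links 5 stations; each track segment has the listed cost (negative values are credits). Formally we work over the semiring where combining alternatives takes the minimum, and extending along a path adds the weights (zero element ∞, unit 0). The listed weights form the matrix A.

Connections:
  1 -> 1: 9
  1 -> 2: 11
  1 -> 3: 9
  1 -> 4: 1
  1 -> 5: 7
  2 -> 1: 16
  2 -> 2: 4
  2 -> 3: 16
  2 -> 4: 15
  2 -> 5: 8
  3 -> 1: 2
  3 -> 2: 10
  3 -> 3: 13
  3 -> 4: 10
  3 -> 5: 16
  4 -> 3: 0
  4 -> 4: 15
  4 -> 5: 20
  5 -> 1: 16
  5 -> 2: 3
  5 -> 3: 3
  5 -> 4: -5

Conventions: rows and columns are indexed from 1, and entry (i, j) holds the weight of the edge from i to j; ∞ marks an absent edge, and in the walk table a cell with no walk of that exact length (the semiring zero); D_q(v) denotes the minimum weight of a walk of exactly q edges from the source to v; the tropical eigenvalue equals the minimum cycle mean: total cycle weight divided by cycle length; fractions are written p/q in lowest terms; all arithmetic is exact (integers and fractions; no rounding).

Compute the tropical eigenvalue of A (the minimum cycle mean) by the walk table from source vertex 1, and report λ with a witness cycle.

q=0: [0, ∞, ∞, ∞, ∞]
q=1: [9, 11, 9, 1, 7]
q=2: [11, 10, 1, 2, 16]
q=3: [3, 11, 2, 11, 17]
q=4: [4, 12, 11, 4, 10]
q=5: [13, 13, 4, 5, 11]
Optimal cycle mean attained by: cycle 1->4->3->1, total 1 + 0 + 2, length 3.
Answer: λ = 1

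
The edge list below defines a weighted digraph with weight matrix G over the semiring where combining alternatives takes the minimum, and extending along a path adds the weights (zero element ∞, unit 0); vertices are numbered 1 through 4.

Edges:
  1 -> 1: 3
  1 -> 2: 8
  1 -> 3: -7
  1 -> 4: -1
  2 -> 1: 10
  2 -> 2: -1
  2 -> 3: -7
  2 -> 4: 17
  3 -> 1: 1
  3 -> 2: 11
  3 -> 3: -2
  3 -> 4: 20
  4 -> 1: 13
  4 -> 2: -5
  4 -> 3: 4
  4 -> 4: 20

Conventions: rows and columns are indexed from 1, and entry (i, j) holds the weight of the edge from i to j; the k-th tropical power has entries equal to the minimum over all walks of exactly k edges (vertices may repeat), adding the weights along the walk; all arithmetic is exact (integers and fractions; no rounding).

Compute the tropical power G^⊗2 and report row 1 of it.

G^⊗2:
  [-6, -6, -9, 2]
  [-6, -2, -9, 9]
  [-1, 9, -6, 0]
  [5, -6, -12, 12]
Answer: row 1 of G^⊗2 = [-6, -6, -9, 2]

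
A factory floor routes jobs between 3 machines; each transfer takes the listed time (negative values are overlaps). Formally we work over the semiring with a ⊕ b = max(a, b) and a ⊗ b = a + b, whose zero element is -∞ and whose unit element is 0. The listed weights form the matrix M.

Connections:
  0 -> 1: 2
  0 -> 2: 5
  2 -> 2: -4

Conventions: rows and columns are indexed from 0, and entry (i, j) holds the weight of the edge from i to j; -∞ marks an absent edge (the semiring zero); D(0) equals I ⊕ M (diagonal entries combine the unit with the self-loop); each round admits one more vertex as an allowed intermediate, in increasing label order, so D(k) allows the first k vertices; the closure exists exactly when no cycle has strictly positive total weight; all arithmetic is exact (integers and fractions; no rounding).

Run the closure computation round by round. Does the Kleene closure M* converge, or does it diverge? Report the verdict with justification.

D(0):
  [0, 2, 5]
  [-∞, 0, -∞]
  [-∞, -∞, 0]
D(1):
  [0, 2, 5]
  [-∞, 0, -∞]
  [-∞, -∞, 0]
D(2):
  [0, 2, 5]
  [-∞, 0, -∞]
  [-∞, -∞, 0]
D(3):
  [0, 2, 5]
  [-∞, 0, -∞]
  [-∞, -∞, 0]
Key observation: every diagonal entry stays at the unit through all rounds, so no improving cycle exists.
Answer: CONVERGES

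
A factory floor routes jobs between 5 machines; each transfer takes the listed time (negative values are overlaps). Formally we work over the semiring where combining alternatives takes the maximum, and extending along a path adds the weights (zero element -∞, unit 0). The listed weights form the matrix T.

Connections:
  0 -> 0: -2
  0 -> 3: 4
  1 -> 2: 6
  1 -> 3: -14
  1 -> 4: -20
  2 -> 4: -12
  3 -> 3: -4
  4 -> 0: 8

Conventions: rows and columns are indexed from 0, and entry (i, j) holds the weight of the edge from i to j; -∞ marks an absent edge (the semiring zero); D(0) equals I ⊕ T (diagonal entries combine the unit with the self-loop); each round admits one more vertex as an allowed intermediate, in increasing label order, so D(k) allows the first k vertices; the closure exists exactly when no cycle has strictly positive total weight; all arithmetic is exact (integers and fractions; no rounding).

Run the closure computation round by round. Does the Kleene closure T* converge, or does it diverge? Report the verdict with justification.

D(0):
  [0, -∞, -∞, 4, -∞]
  [-∞, 0, 6, -14, -20]
  [-∞, -∞, 0, -∞, -12]
  [-∞, -∞, -∞, 0, -∞]
  [8, -∞, -∞, -∞, 0]
D(1):
  [0, -∞, -∞, 4, -∞]
  [-∞, 0, 6, -14, -20]
  [-∞, -∞, 0, -∞, -12]
  [-∞, -∞, -∞, 0, -∞]
  [8, -∞, -∞, 12, 0]
D(2):
  [0, -∞, -∞, 4, -∞]
  [-∞, 0, 6, -14, -20]
  [-∞, -∞, 0, -∞, -12]
  [-∞, -∞, -∞, 0, -∞]
  [8, -∞, -∞, 12, 0]
D(3):
  [0, -∞, -∞, 4, -∞]
  [-∞, 0, 6, -14, -6]
  [-∞, -∞, 0, -∞, -12]
  [-∞, -∞, -∞, 0, -∞]
  [8, -∞, -∞, 12, 0]
D(4):
  [0, -∞, -∞, 4, -∞]
  [-∞, 0, 6, -14, -6]
  [-∞, -∞, 0, -∞, -12]
  [-∞, -∞, -∞, 0, -∞]
  [8, -∞, -∞, 12, 0]
D(5):
  [0, -∞, -∞, 4, -∞]
  [2, 0, 6, 6, -6]
  [-4, -∞, 0, 0, -12]
  [-∞, -∞, -∞, 0, -∞]
  [8, -∞, -∞, 12, 0]
Key observation: every diagonal entry stays at the unit through all rounds, so no improving cycle exists.
Answer: CONVERGES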